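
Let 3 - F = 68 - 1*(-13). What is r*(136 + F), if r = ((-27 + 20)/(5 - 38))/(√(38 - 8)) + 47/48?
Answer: 1363/24 + 203*√30/495 ≈ 59.038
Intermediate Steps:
F = -78 (F = 3 - (68 - 1*(-13)) = 3 - (68 + 13) = 3 - 1*81 = 3 - 81 = -78)
r = 47/48 + 7*√30/990 (r = (-7/(-33))/(√30) + 47*(1/48) = (-7*(-1/33))*(√30/30) + 47/48 = 7*(√30/30)/33 + 47/48 = 7*√30/990 + 47/48 = 47/48 + 7*√30/990 ≈ 1.0179)
r*(136 + F) = (47/48 + 7*√30/990)*(136 - 78) = (47/48 + 7*√30/990)*58 = 1363/24 + 203*√30/495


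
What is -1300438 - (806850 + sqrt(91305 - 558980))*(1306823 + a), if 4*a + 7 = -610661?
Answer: -931232069038 - 5770780*I*sqrt(18707) ≈ -9.3123e+11 - 7.8929e+8*I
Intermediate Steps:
a = -152667 (a = -7/4 + (1/4)*(-610661) = -7/4 - 610661/4 = -152667)
-1300438 - (806850 + sqrt(91305 - 558980))*(1306823 + a) = -1300438 - (806850 + sqrt(91305 - 558980))*(1306823 - 152667) = -1300438 - (806850 + sqrt(-467675))*1154156 = -1300438 - (806850 + 5*I*sqrt(18707))*1154156 = -1300438 - (931230768600 + 5770780*I*sqrt(18707)) = -1300438 + (-931230768600 - 5770780*I*sqrt(18707)) = -931232069038 - 5770780*I*sqrt(18707)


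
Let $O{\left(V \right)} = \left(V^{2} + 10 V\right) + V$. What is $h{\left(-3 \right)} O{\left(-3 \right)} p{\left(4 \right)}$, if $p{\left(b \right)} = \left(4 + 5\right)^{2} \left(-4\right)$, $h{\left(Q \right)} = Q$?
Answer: $-23328$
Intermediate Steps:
$O{\left(V \right)} = V^{2} + 11 V$
$p{\left(b \right)} = -324$ ($p{\left(b \right)} = 9^{2} \left(-4\right) = 81 \left(-4\right) = -324$)
$h{\left(-3 \right)} O{\left(-3 \right)} p{\left(4 \right)} = - 3 \left(- 3 \left(11 - 3\right)\right) \left(-324\right) = - 3 \left(\left(-3\right) 8\right) \left(-324\right) = \left(-3\right) \left(-24\right) \left(-324\right) = 72 \left(-324\right) = -23328$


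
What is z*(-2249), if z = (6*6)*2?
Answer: -161928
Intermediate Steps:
z = 72 (z = 36*2 = 72)
z*(-2249) = 72*(-2249) = -161928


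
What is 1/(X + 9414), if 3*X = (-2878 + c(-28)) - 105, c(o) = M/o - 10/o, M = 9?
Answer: 28/235751 ≈ 0.00011877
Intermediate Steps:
c(o) = -1/o (c(o) = 9/o - 10/o = -1/o)
X = -27841/28 (X = ((-2878 - 1/(-28)) - 105)/3 = ((-2878 - 1*(-1/28)) - 105)/3 = ((-2878 + 1/28) - 105)/3 = (-80583/28 - 105)/3 = (⅓)*(-83523/28) = -27841/28 ≈ -994.32)
1/(X + 9414) = 1/(-27841/28 + 9414) = 1/(235751/28) = 28/235751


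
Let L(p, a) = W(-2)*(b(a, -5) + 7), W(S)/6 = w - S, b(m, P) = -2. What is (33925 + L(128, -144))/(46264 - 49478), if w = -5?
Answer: -33835/3214 ≈ -10.527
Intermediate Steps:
W(S) = -30 - 6*S (W(S) = 6*(-5 - S) = -30 - 6*S)
L(p, a) = -90 (L(p, a) = (-30 - 6*(-2))*(-2 + 7) = (-30 + 12)*5 = -18*5 = -90)
(33925 + L(128, -144))/(46264 - 49478) = (33925 - 90)/(46264 - 49478) = 33835/(-3214) = 33835*(-1/3214) = -33835/3214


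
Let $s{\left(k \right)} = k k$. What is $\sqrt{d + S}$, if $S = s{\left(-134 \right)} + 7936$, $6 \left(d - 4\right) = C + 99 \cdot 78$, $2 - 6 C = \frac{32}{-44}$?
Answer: $\frac{\sqrt{118409478}}{66} \approx 164.87$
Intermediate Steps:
$C = \frac{5}{11}$ ($C = \frac{1}{3} - \frac{32 \frac{1}{-44}}{6} = \frac{1}{3} - \frac{32 \left(- \frac{1}{44}\right)}{6} = \frac{1}{3} - - \frac{4}{33} = \frac{1}{3} + \frac{4}{33} = \frac{5}{11} \approx 0.45455$)
$s{\left(k \right)} = k^{2}$
$d = \frac{85211}{66}$ ($d = 4 + \frac{\frac{5}{11} + 99 \cdot 78}{6} = 4 + \frac{\frac{5}{11} + 7722}{6} = 4 + \frac{1}{6} \cdot \frac{84947}{11} = 4 + \frac{84947}{66} = \frac{85211}{66} \approx 1291.1$)
$S = 25892$ ($S = \left(-134\right)^{2} + 7936 = 17956 + 7936 = 25892$)
$\sqrt{d + S} = \sqrt{\frac{85211}{66} + 25892} = \sqrt{\frac{1794083}{66}} = \frac{\sqrt{118409478}}{66}$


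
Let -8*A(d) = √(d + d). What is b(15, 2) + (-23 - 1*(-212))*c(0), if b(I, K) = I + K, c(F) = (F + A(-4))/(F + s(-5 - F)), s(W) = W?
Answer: 17 + 189*I*√2/20 ≈ 17.0 + 13.364*I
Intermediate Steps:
A(d) = -√2*√d/8 (A(d) = -√(d + d)/8 = -√2*√d/8)
c(F) = -F/5 + I*√2/20 (c(F) = (F - √2*√(-4)/8)/(F + (-5 - F)) = (F - √2*2*I/8)/(-5) = (F - I*√2/4)*(-⅕) = -F/5 + I*√2/20)
b(15, 2) + (-23 - 1*(-212))*c(0) = (15 + 2) + (-23 - 1*(-212))*(-⅕*0 + I*√2/20) = 17 + (-23 + 212)*(0 + I*√2/20) = 17 + 189*(I*√2/20) = 17 + 189*I*√2/20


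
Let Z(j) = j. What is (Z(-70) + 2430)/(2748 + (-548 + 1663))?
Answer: 2360/3863 ≈ 0.61092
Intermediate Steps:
(Z(-70) + 2430)/(2748 + (-548 + 1663)) = (-70 + 2430)/(2748 + (-548 + 1663)) = 2360/(2748 + 1115) = 2360/3863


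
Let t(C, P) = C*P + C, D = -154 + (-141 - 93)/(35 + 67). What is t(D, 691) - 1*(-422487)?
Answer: 5343635/17 ≈ 3.1433e+5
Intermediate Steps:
D = -2657/17 (D = -154 - 234/102 = -154 - 234*1/102 = -154 - 39/17 = -2657/17 ≈ -156.29)
t(C, P) = C + C*P
t(D, 691) - 1*(-422487) = -2657*(1 + 691)/17 - 1*(-422487) = -2657/17*692 + 422487 = -1838644/17 + 422487 = 5343635/17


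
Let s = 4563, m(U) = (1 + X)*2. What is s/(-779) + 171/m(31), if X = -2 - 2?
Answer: -53529/1558 ≈ -34.357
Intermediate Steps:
X = -4
m(U) = -6 (m(U) = (1 - 4)*2 = -3*2 = -6)
s/(-779) + 171/m(31) = 4563/(-779) + 171/(-6) = 4563*(-1/779) + 171*(-⅙) = -4563/779 - 57/2 = -53529/1558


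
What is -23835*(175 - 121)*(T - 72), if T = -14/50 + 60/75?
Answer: 460005966/5 ≈ 9.2001e+7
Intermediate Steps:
T = 13/25 (T = -14*1/50 + 60*(1/75) = -7/25 + ⅘ = 13/25 ≈ 0.52000)
-23835*(175 - 121)*(T - 72) = -23835*(175 - 121)*(13/25 - 72) = -1287090*(-1787)/25 = -23835*(-96498/25) = 460005966/5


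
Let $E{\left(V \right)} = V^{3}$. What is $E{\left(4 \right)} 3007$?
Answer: $192448$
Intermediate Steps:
$E{\left(4 \right)} 3007 = 4^{3} \cdot 3007 = 64 \cdot 3007 = 192448$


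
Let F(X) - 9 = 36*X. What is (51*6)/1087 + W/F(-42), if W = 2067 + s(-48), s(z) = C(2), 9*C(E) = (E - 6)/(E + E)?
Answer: -16081112/14703849 ≈ -1.0937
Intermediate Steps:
C(E) = (-6 + E)/(18*E) (C(E) = ((E - 6)/(E + E))/9 = ((-6 + E)/((2*E)))/9 = ((-6 + E)*(1/(2*E)))/9 = ((-6 + E)/(2*E))/9 = (-6 + E)/(18*E))
s(z) = -⅑ (s(z) = (1/18)*(-6 + 2)/2 = (1/18)*(½)*(-4) = -⅑)
W = 18602/9 (W = 2067 - ⅑ = 18602/9 ≈ 2066.9)
F(X) = 9 + 36*X
(51*6)/1087 + W/F(-42) = (51*6)/1087 + 18602/(9*(9 + 36*(-42))) = 306*(1/1087) + 18602/(9*(9 - 1512)) = 306/1087 + (18602/9)/(-1503) = 306/1087 + (18602/9)*(-1/1503) = 306/1087 - 18602/13527 = -16081112/14703849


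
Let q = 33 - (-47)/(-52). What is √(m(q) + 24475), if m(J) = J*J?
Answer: √68965961/52 ≈ 159.70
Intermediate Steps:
q = 1669/52 (q = 33 - (-47)*(-1)/52 = 33 - 1*47/52 = 33 - 47/52 = 1669/52 ≈ 32.096)
m(J) = J²
√(m(q) + 24475) = √((1669/52)² + 24475) = √(2785561/2704 + 24475) = √(68965961/2704) = √68965961/52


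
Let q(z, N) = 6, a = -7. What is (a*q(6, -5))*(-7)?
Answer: 294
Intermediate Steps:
(a*q(6, -5))*(-7) = -7*6*(-7) = -42*(-7) = 294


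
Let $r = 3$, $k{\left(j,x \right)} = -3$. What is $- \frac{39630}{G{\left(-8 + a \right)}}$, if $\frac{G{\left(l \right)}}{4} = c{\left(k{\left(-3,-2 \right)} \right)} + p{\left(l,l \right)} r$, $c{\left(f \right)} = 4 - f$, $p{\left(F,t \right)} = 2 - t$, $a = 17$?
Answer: $\frac{19815}{28} \approx 707.68$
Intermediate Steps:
$G{\left(l \right)} = 52 - 12 l$ ($G{\left(l \right)} = 4 \left(\left(4 - -3\right) + \left(2 - l\right) 3\right) = 4 \left(\left(4 + 3\right) - \left(-6 + 3 l\right)\right) = 4 \left(7 - \left(-6 + 3 l\right)\right) = 4 \left(13 - 3 l\right) = 52 - 12 l$)
$- \frac{39630}{G{\left(-8 + a \right)}} = - \frac{39630}{52 - 12 \left(-8 + 17\right)} = - \frac{39630}{52 - 108} = - \frac{39630}{-56} = \left(-39630\right) \left(- \frac{1}{56}\right) = \frac{19815}{28}$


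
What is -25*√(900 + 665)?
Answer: -25*√1565 ≈ -989.00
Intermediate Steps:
-25*√(900 + 665) = -25*√1565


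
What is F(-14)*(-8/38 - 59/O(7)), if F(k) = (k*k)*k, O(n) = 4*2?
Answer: 395479/19 ≈ 20815.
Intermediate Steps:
O(n) = 8
F(k) = k³ (F(k) = k²*k = k³)
F(-14)*(-8/38 - 59/O(7)) = (-14)³*(-8/38 - 59/8) = -2744*(-8*1/38 - 59*⅛) = -2744*(-4/19 - 59/8) = -2744*(-1153/152) = 395479/19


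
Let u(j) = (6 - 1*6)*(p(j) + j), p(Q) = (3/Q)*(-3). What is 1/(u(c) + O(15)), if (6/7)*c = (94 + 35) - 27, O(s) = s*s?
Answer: 1/225 ≈ 0.0044444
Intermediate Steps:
p(Q) = -9/Q
O(s) = s²
c = 119 (c = 7*((94 + 35) - 27)/6 = 7*(129 - 27)/6 = (7/6)*102 = 119)
u(j) = 0 (u(j) = (6 - 1*6)*(-9/j + j) = (6 - 6)*(j - 9/j) = 0*(j - 9/j) = 0)
1/(u(c) + O(15)) = 1/(0 + 15²) = 1/(0 + 225) = 1/225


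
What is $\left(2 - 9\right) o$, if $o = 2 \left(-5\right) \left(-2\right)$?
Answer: $-140$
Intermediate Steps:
$o = 20$ ($o = \left(-10\right) \left(-2\right) = 20$)
$\left(2 - 9\right) o = \left(2 - 9\right) 20 = \left(-7\right) 20 = -140$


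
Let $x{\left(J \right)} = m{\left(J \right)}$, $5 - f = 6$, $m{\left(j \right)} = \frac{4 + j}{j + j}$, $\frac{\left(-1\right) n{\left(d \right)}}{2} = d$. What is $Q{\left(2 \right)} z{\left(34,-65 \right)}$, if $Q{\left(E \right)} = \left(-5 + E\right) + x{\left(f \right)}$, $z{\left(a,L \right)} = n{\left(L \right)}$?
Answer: $-585$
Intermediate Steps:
$n{\left(d \right)} = - 2 d$
$m{\left(j \right)} = \frac{4 + j}{2 j}$
$f = -1$ ($f = 5 - 6 = -1$)
$x{\left(J \right)} = \frac{4 + J}{2 J}$
$z{\left(a,L \right)} = - 2 L$
$Q{\left(E \right)} = - \frac{13}{2} + E$ ($Q{\left(E \right)} = \left(-5 + E\right) + \frac{4 - 1}{2 \left(-1\right)} = \left(-5 + E\right) + \frac{1}{2} \left(-1\right) 3 = \left(-5 + E\right) - \frac{3}{2} = - \frac{13}{2} + E$)
$Q{\left(2 \right)} z{\left(34,-65 \right)} = \left(- \frac{13}{2} + 2\right) \left(\left(-2\right) \left(-65\right)\right) = \left(- \frac{9}{2}\right) 130 = -585$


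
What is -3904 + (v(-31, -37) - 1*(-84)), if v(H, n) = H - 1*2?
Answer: -3853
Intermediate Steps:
v(H, n) = -2 + H (v(H, n) = H - 2 = -2 + H)
-3904 + (v(-31, -37) - 1*(-84)) = -3904 + ((-2 - 31) - 1*(-84)) = -3904 + (-33 + 84) = -3904 + 51 = -3853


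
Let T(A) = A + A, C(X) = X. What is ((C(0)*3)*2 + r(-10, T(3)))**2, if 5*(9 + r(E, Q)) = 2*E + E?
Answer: 225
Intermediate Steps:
T(A) = 2*A
r(E, Q) = -9 + 3*E/5 (r(E, Q) = -9 + (2*E + E)/5 = -9 + (3*E)/5 = -9 + 3*E/5)
((C(0)*3)*2 + r(-10, T(3)))**2 = ((0*3)*2 + (-9 + (3/5)*(-10)))**2 = (0*2 + (-9 - 6))**2 = (0 - 15)**2 = (-15)**2 = 225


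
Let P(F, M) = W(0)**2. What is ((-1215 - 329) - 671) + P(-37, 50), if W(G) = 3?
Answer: -2206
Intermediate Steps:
P(F, M) = 9 (P(F, M) = 3**2 = 9)
((-1215 - 329) - 671) + P(-37, 50) = ((-1215 - 329) - 671) + 9 = (-1544 - 671) + 9 = -2215 + 9 = -2206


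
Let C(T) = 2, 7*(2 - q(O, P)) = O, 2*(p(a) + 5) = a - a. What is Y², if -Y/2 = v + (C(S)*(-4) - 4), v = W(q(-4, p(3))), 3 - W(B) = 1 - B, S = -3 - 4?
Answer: 10816/49 ≈ 220.73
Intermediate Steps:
p(a) = -5 (p(a) = -5 + (a - a)/2 = -5 + (½)*0 = -5 + 0 = -5)
q(O, P) = 2 - O/7
S = -7
W(B) = 2 + B (W(B) = 3 - (1 - B) = 3 + (-1 + B) = 2 + B)
v = 32/7 (v = 2 + (2 - ⅐*(-4)) = 2 + (2 + 4/7) = 2 + 18/7 = 32/7 ≈ 4.5714)
Y = 104/7 (Y = -2*(32/7 + (2*(-4) - 4)) = -2*(32/7 + (-8 - 4)) = -2*(32/7 - 12) = -2*(-52/7) = 104/7 ≈ 14.857)
Y² = (104/7)² = 10816/49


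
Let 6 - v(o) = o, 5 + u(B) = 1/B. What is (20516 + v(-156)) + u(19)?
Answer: 392788/19 ≈ 20673.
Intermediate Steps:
u(B) = -5 + 1/B
v(o) = 6 - o
(20516 + v(-156)) + u(19) = (20516 + (6 - 1*(-156))) + (-5 + 1/19) = (20516 + (6 + 156)) + (-5 + 1/19) = (20516 + 162) - 94/19 = 20678 - 94/19 = 392788/19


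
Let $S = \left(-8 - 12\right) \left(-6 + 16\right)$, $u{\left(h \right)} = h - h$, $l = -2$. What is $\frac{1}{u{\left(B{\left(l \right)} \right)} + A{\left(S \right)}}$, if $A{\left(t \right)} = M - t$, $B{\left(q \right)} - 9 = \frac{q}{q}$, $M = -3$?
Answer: $\frac{1}{197} \approx 0.0050761$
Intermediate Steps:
$B{\left(q \right)} = 10$ ($B{\left(q \right)} = 9 + \frac{q}{q} = 9 + 1 = 10$)
$u{\left(h \right)} = 0$
$S = -200$ ($S = \left(-20\right) 10 = -200$)
$A{\left(t \right)} = -3 - t$
$\frac{1}{u{\left(B{\left(l \right)} \right)} + A{\left(S \right)}} = \frac{1}{0 - -197} = \frac{1}{0 + \left(-3 + 200\right)} = \frac{1}{0 + 197} = \frac{1}{197}$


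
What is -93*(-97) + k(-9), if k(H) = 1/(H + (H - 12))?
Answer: 270629/30 ≈ 9021.0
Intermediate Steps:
k(H) = 1/(-12 + 2*H) (k(H) = 1/(H + (-12 + H)) = 1/(-12 + 2*H))
-93*(-97) + k(-9) = -93*(-97) + 1/(2*(-6 - 9)) = 9021 + (½)/(-15) = 9021 + (½)*(-1/15) = 9021 - 1/30 = 270629/30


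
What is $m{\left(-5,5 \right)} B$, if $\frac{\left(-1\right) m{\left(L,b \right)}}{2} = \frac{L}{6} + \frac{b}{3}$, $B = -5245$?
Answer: $\frac{26225}{3} \approx 8741.7$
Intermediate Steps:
$m{\left(L,b \right)} = - \frac{2 b}{3} - \frac{L}{3}$ ($m{\left(L,b \right)} = - 2 \left(\frac{L}{6} + \frac{b}{3}\right) = - 2 \left(\frac{b}{3} + \frac{L}{6}\right) = - \frac{2 b}{3} - \frac{L}{3}$)
$m{\left(-5,5 \right)} B = \left(\left(- \frac{2}{3}\right) 5 - - \frac{5}{3}\right) \left(-5245\right) = \left(- \frac{10}{3} + \frac{5}{3}\right) \left(-5245\right) = \left(- \frac{5}{3}\right) \left(-5245\right) = \frac{26225}{3}$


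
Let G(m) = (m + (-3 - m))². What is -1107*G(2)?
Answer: -9963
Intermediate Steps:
G(m) = 9 (G(m) = (-3)² = 9)
-1107*G(2) = -1107*9 = -9963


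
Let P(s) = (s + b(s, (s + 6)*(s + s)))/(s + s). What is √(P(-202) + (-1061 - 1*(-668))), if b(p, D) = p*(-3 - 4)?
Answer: 6*I*√11 ≈ 19.9*I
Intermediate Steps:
b(p, D) = -7*p (b(p, D) = p*(-7) = -7*p)
P(s) = -3 (P(s) = (s - 7*s)/(s + s) = (-6*s)/((2*s)) = (-6*s)*(1/(2*s)) = -3)
√(P(-202) + (-1061 - 1*(-668))) = √(-3 + (-1061 - 1*(-668))) = √(-3 + (-1061 + 668)) = √(-3 - 393) = √(-396) = 6*I*√11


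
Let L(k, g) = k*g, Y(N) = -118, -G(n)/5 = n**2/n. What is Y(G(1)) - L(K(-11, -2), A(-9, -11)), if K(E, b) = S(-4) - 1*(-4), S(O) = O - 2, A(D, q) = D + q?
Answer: -158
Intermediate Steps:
S(O) = -2 + O
K(E, b) = -2 (K(E, b) = (-2 - 4) - 1*(-4) = -6 + 4 = -2)
G(n) = -5*n (G(n) = -5*n**2/n = -5*n)
L(k, g) = g*k
Y(G(1)) - L(K(-11, -2), A(-9, -11)) = -118 - (-9 - 11)*(-2) = -118 - (-20)*(-2) = -118 - 1*40 = -118 - 40 = -158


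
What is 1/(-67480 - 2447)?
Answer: -1/69927 ≈ -1.4301e-5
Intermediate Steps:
1/(-67480 - 2447) = 1/(-69927) = -1/69927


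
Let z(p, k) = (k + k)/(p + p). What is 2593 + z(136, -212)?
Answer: 88109/34 ≈ 2591.4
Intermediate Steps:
z(p, k) = k/p (z(p, k) = (2*k)/((2*p)) = (2*k)*(1/(2*p)) = k/p)
2593 + z(136, -212) = 2593 - 212/136 = 2593 - 212*1/136 = 2593 - 53/34 = 88109/34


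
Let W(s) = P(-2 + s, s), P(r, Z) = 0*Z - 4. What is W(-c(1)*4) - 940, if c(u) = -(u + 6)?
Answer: -944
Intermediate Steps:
P(r, Z) = -4 (P(r, Z) = 0 - 4 = -4)
c(u) = -6 - u (c(u) = -(6 + u) = -6 - u)
W(s) = -4
W(-c(1)*4) - 940 = -4 - 940 = -944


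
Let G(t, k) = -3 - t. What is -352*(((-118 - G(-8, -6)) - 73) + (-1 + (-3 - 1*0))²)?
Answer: 63360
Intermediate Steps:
-352*(((-118 - G(-8, -6)) - 73) + (-1 + (-3 - 1*0))²) = -352*(((-118 - (-3 - 1*(-8))) - 73) + (-1 + (-3 - 1*0))²) = -352*(((-118 - (-3 + 8)) - 73) + (-1 + (-3 + 0))²) = -352*(((-118 - 1*5) - 73) + (-1 - 3)²) = -352*(((-118 - 5) - 73) + (-4)²) = -352*((-123 - 73) + 16) = -352*(-196 + 16) = -352*(-180) = 63360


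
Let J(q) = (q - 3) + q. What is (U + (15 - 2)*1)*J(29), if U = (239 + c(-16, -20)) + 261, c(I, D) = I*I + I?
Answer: 41415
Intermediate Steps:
c(I, D) = I + I**2 (c(I, D) = I**2 + I = I + I**2)
J(q) = -3 + 2*q (J(q) = (-3 + q) + q = -3 + 2*q)
U = 740 (U = (239 - 16*(1 - 16)) + 261 = (239 - 16*(-15)) + 261 = (239 + 240) + 261 = 479 + 261 = 740)
(U + (15 - 2)*1)*J(29) = (740 + (15 - 2)*1)*(-3 + 2*29) = (740 + 13*1)*(-3 + 58) = (740 + 13)*55 = 753*55 = 41415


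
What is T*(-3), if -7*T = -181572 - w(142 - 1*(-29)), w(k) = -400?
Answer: -543516/7 ≈ -77645.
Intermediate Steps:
T = 181172/7 (T = -(-181572 - 1*(-400))/7 = -(-181572 + 400)/7 = -⅐*(-181172) = 181172/7 ≈ 25882.)
T*(-3) = (181172/7)*(-3) = -543516/7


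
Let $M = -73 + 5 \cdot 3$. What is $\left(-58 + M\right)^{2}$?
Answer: $13456$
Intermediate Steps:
$M = -58$ ($M = -73 + 15 = -58$)
$\left(-58 + M\right)^{2} = \left(-58 - 58\right)^{2} = \left(-116\right)^{2} = 13456$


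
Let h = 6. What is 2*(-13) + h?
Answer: -20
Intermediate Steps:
2*(-13) + h = 2*(-13) + 6 = -26 + 6 = -20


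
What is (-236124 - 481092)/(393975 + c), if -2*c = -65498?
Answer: -179304/106681 ≈ -1.6807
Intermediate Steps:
c = 32749 (c = -½*(-65498) = 32749)
(-236124 - 481092)/(393975 + c) = (-236124 - 481092)/(393975 + 32749) = -717216/426724 = -717216*1/426724 = -179304/106681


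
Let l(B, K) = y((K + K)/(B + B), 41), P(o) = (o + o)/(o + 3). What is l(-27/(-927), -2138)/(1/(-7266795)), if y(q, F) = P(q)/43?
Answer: -640099997652/1893763 ≈ -3.3800e+5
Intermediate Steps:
P(o) = 2*o/(3 + o) (P(o) = (2*o)/(3 + o) = 2*o/(3 + o))
y(q, F) = 2*q/(43*(3 + q)) (y(q, F) = (2*q/(3 + q))/43 = (2*q/(3 + q))*(1/43) = 2*q/(43*(3 + q)))
l(B, K) = 2*K/(43*B*(3 + K/B)) (l(B, K) = 2*((K + K)/(B + B))/(43*(3 + (K + K)/(B + B))) = 2*((2*K)/((2*B)))/(43*(3 + (2*K)/((2*B)))) = 2*((2*K)*(1/(2*B)))/(43*(3 + (2*K)*(1/(2*B)))) = 2*(K/B)/(43*(3 + K/B)) = 2*K/(43*B*(3 + K/B)))
l(-27/(-927), -2138)/(1/(-7266795)) = ((2/43)*(-2138)/(-2138 + 3*(-27/(-927))))/(1/(-7266795)) = ((2/43)*(-2138)/(-2138 + 3*(-27*(-1/927))))/(-1/7266795) = ((2/43)*(-2138)/(-2138 + 3*(3/103)))*(-7266795) = ((2/43)*(-2138)/(-2138 + 9/103))*(-7266795) = ((2/43)*(-2138)/(-220205/103))*(-7266795) = ((2/43)*(-2138)*(-103/220205))*(-7266795) = (440428/9468815)*(-7266795) = -640099997652/1893763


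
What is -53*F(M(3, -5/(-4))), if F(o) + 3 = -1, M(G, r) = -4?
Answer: 212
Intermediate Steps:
F(o) = -4 (F(o) = -3 - 1 = -4)
-53*F(M(3, -5/(-4))) = -53*(-4) = 212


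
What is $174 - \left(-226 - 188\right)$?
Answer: $588$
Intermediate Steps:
$174 - \left(-226 - 188\right) = 174 - -414 = 174 + 414 = 588$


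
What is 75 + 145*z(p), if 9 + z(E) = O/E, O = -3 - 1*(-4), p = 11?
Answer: -13385/11 ≈ -1216.8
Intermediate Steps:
O = 1 (O = -3 + 4 = 1)
z(E) = -9 + 1/E
75 + 145*z(p) = 75 + 145*(-9 + 1/11) = 75 + 145*(-98/11) = 75 - 14210/11 = -13385/11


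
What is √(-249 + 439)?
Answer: √190 ≈ 13.784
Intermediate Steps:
√(-249 + 439) = √190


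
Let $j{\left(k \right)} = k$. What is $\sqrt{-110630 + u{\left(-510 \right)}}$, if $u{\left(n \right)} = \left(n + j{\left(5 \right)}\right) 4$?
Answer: $5 i \sqrt{4506} \approx 335.63 i$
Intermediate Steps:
$u{\left(n \right)} = 20 + 4 n$ ($u{\left(n \right)} = \left(n + 5\right) 4 = \left(5 + n\right) 4 = 20 + 4 n$)
$\sqrt{-110630 + u{\left(-510 \right)}} = \sqrt{-110630 + \left(20 + 4 \left(-510\right)\right)} = \sqrt{-110630 + \left(20 - 2040\right)} = \sqrt{-110630 - 2020} = \sqrt{-112650} = 5 i \sqrt{4506}$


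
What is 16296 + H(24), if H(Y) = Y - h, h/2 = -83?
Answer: 16486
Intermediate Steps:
h = -166 (h = 2*(-83) = -166)
H(Y) = 166 + Y (H(Y) = Y - 1*(-166) = Y + 166 = 166 + Y)
16296 + H(24) = 16296 + (166 + 24) = 16296 + 190 = 16486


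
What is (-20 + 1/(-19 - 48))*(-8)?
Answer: 10728/67 ≈ 160.12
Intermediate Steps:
(-20 + 1/(-19 - 48))*(-8) = (-20 + 1/(-67))*(-8) = (-20 - 1/67)*(-8) = -1341/67*(-8) = 10728/67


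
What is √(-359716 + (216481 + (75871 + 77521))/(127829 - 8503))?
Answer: I*√5121842014720018/119326 ≈ 599.76*I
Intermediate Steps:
√(-359716 + (216481 + (75871 + 77521))/(127829 - 8503)) = √(-359716 + (216481 + 153392)/119326) = √(-359716 + 369873*(1/119326)) = √(-359716 + 369873/119326) = √(-42923101543/119326) = I*√5121842014720018/119326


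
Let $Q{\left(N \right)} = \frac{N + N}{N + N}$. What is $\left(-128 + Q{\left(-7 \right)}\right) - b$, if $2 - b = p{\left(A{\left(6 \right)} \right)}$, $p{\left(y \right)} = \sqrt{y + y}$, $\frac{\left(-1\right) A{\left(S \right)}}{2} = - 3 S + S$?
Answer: $-129 + 4 \sqrt{3} \approx -122.07$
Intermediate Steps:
$A{\left(S \right)} = 4 S$ ($A{\left(S \right)} = - 2 \left(- 3 S + S\right) = - 2 \left(- 2 S\right) = 4 S$)
$p{\left(y \right)} = \sqrt{2} \sqrt{y}$ ($p{\left(y \right)} = \sqrt{2 y} = \sqrt{2} \sqrt{y}$)
$b = 2 - 4 \sqrt{3}$ ($b = 2 - \sqrt{2} \sqrt{4 \cdot 6} = 2 - \sqrt{2} \sqrt{24} = 2 - \sqrt{2} \cdot 2 \sqrt{6} = 2 - 4 \sqrt{3} \approx -4.9282$)
$Q{\left(N \right)} = 1$ ($Q{\left(N \right)} = \frac{2 N}{2 N} = 2 N \frac{1}{2 N} = 1$)
$\left(-128 + Q{\left(-7 \right)}\right) - b = \left(-128 + 1\right) - \left(2 - 4 \sqrt{3}\right) = -127 - \left(2 - 4 \sqrt{3}\right) = -129 + 4 \sqrt{3}$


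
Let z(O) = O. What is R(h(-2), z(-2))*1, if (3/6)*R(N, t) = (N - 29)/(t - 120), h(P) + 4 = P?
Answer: 35/61 ≈ 0.57377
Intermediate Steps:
h(P) = -4 + P
R(N, t) = 2*(-29 + N)/(-120 + t) (R(N, t) = 2*((N - 29)/(t - 120)) = 2*((-29 + N)/(-120 + t)) = 2*(-29 + N)/(-120 + t))
R(h(-2), z(-2))*1 = (2*(-29 + (-4 - 2))/(-120 - 2))*1 = (2*(-29 - 6)/(-122))*1 = (2*(-1/122)*(-35))*1 = (35/61)*1 = 35/61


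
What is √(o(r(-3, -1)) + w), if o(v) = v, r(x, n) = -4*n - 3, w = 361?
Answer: √362 ≈ 19.026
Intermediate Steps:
r(x, n) = -3 - 4*n
√(o(r(-3, -1)) + w) = √((-3 - 4*(-1)) + 361) = √((-3 + 4) + 361) = √(1 + 361) = √362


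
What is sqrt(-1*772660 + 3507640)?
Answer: 2*sqrt(683745) ≈ 1653.8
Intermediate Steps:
sqrt(-1*772660 + 3507640) = sqrt(-772660 + 3507640) = sqrt(2734980) = 2*sqrt(683745)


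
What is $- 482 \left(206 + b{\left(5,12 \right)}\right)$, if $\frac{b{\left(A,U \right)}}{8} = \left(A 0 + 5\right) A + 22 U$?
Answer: $-1213676$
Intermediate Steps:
$b{\left(A,U \right)} = 40 A + 176 U$ ($b{\left(A,U \right)} = 8 \left(\left(A 0 + 5\right) A + 22 U\right) = 8 \left(\left(0 + 5\right) A + 22 U\right) = 8 \left(5 A + 22 U\right) = 40 A + 176 U$)
$- 482 \left(206 + b{\left(5,12 \right)}\right) = - 482 \left(206 + \left(40 \cdot 5 + 176 \cdot 12\right)\right) = - 482 \left(206 + \left(200 + 2112\right)\right) = - 482 \left(206 + 2312\right) = \left(-482\right) 2518 = -1213676$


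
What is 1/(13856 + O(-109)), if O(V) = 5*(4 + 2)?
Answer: 1/13886 ≈ 7.2015e-5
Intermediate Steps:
O(V) = 30 (O(V) = 5*6 = 30)
1/(13856 + O(-109)) = 1/(13856 + 30) = 1/13886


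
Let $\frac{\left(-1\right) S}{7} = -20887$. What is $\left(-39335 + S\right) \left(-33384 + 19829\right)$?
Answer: $-1448677070$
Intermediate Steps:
$S = 146209$ ($S = \left(-7\right) \left(-20887\right) = 146209$)
$\left(-39335 + S\right) \left(-33384 + 19829\right) = \left(-39335 + 146209\right) \left(-33384 + 19829\right) = 106874 \left(-13555\right) = -1448677070$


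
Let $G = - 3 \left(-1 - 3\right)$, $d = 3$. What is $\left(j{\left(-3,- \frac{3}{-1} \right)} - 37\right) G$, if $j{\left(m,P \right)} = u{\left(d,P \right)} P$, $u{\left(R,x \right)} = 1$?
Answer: $-408$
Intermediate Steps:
$G = 12$ ($G = \left(-3\right) \left(-4\right) = 12$)
$j{\left(m,P \right)} = P$ ($j{\left(m,P \right)} = 1 P = P$)
$\left(j{\left(-3,- \frac{3}{-1} \right)} - 37\right) G = \left(- \frac{3}{-1} - 37\right) 12 = \left(\left(-3\right) \left(-1\right) - 37\right) 12 = \left(3 - 37\right) 12 = \left(-34\right) 12 = -408$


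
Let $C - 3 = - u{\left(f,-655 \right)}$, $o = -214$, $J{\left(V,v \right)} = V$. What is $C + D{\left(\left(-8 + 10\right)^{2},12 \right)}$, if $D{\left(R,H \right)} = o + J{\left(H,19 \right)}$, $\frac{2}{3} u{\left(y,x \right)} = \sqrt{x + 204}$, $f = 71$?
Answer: $-199 - \frac{3 i \sqrt{451}}{2} \approx -199.0 - 31.855 i$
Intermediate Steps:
$u{\left(y,x \right)} = \frac{3 \sqrt{204 + x}}{2}$ ($u{\left(y,x \right)} = \frac{3 \sqrt{x + 204}}{2} = \frac{3 \sqrt{204 + x}}{2}$)
$D{\left(R,H \right)} = -214 + H$
$C = 3 - \frac{3 i \sqrt{451}}{2}$ ($C = 3 - \frac{3 \sqrt{204 - 655}}{2} = 3 - \frac{3 \sqrt{-451}}{2} = 3 - \frac{3 i \sqrt{451}}{2} \approx 3.0 - 31.855 i$)
$C + D{\left(\left(-8 + 10\right)^{2},12 \right)} = \left(3 - \frac{3 i \sqrt{451}}{2}\right) + \left(-214 + 12\right) = \left(3 - \frac{3 i \sqrt{451}}{2}\right) - 202 = -199 - \frac{3 i \sqrt{451}}{2}$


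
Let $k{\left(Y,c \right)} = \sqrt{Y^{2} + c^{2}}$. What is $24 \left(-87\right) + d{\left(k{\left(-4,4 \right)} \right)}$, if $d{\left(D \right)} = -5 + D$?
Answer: $-2093 + 4 \sqrt{2} \approx -2087.3$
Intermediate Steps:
$24 \left(-87\right) + d{\left(k{\left(-4,4 \right)} \right)} = 24 \left(-87\right) - \left(5 - \sqrt{\left(-4\right)^{2} + 4^{2}}\right) = -2088 - \left(5 - \sqrt{16 + 16}\right) = -2088 - \left(5 - \sqrt{32}\right) = -2088 - \left(5 - 4 \sqrt{2}\right) = -2093 + 4 \sqrt{2}$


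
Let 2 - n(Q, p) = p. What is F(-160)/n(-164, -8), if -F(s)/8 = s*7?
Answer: 896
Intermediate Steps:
F(s) = -56*s (F(s) = -8*s*7 = -56*s)
n(Q, p) = 2 - p
F(-160)/n(-164, -8) = (-56*(-160))/(2 - 1*(-8)) = 8960/(2 + 8) = 8960/10 = 8960*(⅒) = 896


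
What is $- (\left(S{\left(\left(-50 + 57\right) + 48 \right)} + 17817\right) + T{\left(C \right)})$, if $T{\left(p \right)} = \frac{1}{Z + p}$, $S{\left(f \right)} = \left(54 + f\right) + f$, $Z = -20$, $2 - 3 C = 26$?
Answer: $- \frac{503467}{28} \approx -17981.0$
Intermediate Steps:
$C = -8$ ($C = \frac{2}{3} - \frac{26}{3} = -8$)
$S{\left(f \right)} = 54 + 2 f$
$T{\left(p \right)} = \frac{1}{-20 + p}$
$- (\left(S{\left(\left(-50 + 57\right) + 48 \right)} + 17817\right) + T{\left(C \right)}) = - (\left(\left(54 + 2 \left(\left(-50 + 57\right) + 48\right)\right) + 17817\right) + \frac{1}{-20 - 8}) = - (\left(\left(54 + 2 \left(7 + 48\right)\right) + 17817\right) + \frac{1}{-28}) = - (\left(\left(54 + 2 \cdot 55\right) + 17817\right) - \frac{1}{28}) = - (\left(\left(54 + 110\right) + 17817\right) - \frac{1}{28}) = - (\left(164 + 17817\right) - \frac{1}{28}) = - (17981 - \frac{1}{28}) = \left(-1\right) \frac{503467}{28} = - \frac{503467}{28}$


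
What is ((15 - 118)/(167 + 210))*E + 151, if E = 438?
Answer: 11813/377 ≈ 31.334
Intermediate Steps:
((15 - 118)/(167 + 210))*E + 151 = ((15 - 118)/(167 + 210))*438 + 151 = -103/377*438 + 151 = -45114/377 + 151 = 11813/377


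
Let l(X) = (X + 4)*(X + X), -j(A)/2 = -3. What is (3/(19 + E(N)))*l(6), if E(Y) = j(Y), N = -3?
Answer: 72/5 ≈ 14.400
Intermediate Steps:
j(A) = 6 (j(A) = -2*(-3) = 6)
E(Y) = 6
l(X) = 2*X*(4 + X) (l(X) = (4 + X)*(2*X) = 2*X*(4 + X))
(3/(19 + E(N)))*l(6) = (3/(19 + 6))*(2*6*(4 + 6)) = (3/25)*(2*6*10) = ((1/25)*3)*120 = (3/25)*120 = 72/5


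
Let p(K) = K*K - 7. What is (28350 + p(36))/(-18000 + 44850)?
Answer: 29639/26850 ≈ 1.1039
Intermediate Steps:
p(K) = -7 + K**2 (p(K) = K**2 - 7 = -7 + K**2)
(28350 + p(36))/(-18000 + 44850) = (28350 + (-7 + 36**2))/(-18000 + 44850) = (28350 + (-7 + 1296))/26850 = (28350 + 1289)*(1/26850) = 29639*(1/26850) = 29639/26850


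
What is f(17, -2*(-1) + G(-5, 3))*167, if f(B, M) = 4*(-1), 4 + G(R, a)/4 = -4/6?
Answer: -668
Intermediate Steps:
G(R, a) = -56/3 (G(R, a) = -16 + 4*(-4/6) = -16 + 4*(-4*⅙) = -16 + 4*(-⅔) = -16 - 8/3 = -56/3)
f(B, M) = -4
f(17, -2*(-1) + G(-5, 3))*167 = -4*167 = -668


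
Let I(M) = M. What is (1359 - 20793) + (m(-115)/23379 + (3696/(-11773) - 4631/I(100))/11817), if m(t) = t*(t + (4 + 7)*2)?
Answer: -2106934910991096559/108417416901300 ≈ -19434.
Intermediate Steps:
m(t) = t*(22 + t) (m(t) = t*(t + 11*2) = t*(t + 22) = t*(22 + t))
(1359 - 20793) + (m(-115)/23379 + (3696/(-11773) - 4631/I(100))/11817) = (1359 - 20793) + (-115*(22 - 115)/23379 + (3696/(-11773) - 4631/100)/11817) = -19434 + (-115*(-93)*(1/23379) + (3696*(-1/11773) - 4631*1/100)*(1/11817)) = -19434 + (10695*(1/23379) + (-3696/11773 - 4631/100)*(1/11817)) = -19434 + (3565/7793 - 54890363/1177300*1/11817) = -19434 + (3565/7793 - 54890363/13912154100) = -19434 + 49169068767641/108417416901300 = -2106934910991096559/108417416901300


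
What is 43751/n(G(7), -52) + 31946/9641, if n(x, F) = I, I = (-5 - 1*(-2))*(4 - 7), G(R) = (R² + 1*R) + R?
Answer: 422090905/86769 ≈ 4864.5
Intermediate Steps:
G(R) = R² + 2*R (G(R) = (R² + R) + R = (R + R²) + R = R² + 2*R)
I = 9 (I = (-5 + 2)*(-3) = -3*(-3) = 9)
n(x, F) = 9
43751/n(G(7), -52) + 31946/9641 = 43751/9 + 31946/9641 = 422090905/86769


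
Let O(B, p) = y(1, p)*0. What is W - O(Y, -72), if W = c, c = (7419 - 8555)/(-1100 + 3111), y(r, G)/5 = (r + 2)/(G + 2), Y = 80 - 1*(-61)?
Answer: -1136/2011 ≈ -0.56489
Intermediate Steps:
Y = 141 (Y = 80 + 61 = 141)
y(r, G) = 5*(2 + r)/(2 + G) (y(r, G) = 5*((r + 2)/(G + 2)) = 5*((2 + r)/(2 + G)) = 5*(2 + r)/(2 + G))
O(B, p) = 0 (O(B, p) = (5*(2 + 1)/(2 + p))*0 = (5*3/(2 + p))*0 = (15/(2 + p))*0 = 0)
c = -1136/2011 ≈ -0.56489
W = -1136/2011 ≈ -0.56489
W - O(Y, -72) = -1136/2011 - 1*0 = -1136/2011 + 0 = -1136/2011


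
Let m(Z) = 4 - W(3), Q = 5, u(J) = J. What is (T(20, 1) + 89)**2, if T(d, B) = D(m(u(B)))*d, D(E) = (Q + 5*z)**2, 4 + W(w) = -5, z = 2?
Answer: 21058921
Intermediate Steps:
W(w) = -9 (W(w) = -4 - 5 = -9)
m(Z) = 13 (m(Z) = 4 - 1*(-9) = 4 + 9 = 13)
D(E) = 225 (D(E) = (5 + 5*2)**2 = (5 + 10)**2 = 15**2 = 225)
T(d, B) = 225*d
(T(20, 1) + 89)**2 = (225*20 + 89)**2 = (4500 + 89)**2 = 4589**2 = 21058921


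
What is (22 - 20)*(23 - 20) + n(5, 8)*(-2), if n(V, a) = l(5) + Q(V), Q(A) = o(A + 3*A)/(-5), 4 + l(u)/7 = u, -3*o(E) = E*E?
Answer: -184/3 ≈ -61.333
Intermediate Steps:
o(E) = -E²/3 (o(E) = -E*E/3 = -E²/3)
l(u) = -28 + 7*u
Q(A) = 16*A²/15 (Q(A) = -(A + 3*A)²/3/(-5) = -16*A²/3*(-⅕) = 16*A²/15)
n(V, a) = 7 + 16*V²/15 (n(V, a) = (-28 + 7*5) + 16*V²/15 = (-28 + 35) + 16*V²/15 = 7 + 16*V²/15)
(22 - 20)*(23 - 20) + n(5, 8)*(-2) = (22 - 20)*(23 - 20) + (7 + (16/15)*5²)*(-2) = 2*3 + (7 + (16/15)*25)*(-2) = 6 + (7 + 80/3)*(-2) = 6 + (101/3)*(-2) = 6 - 202/3 = -184/3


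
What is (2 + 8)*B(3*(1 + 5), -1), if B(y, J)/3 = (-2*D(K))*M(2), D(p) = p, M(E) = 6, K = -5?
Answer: 1800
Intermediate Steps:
B(y, J) = 180 (B(y, J) = 3*(-2*(-5)*6) = 3*(10*6) = 3*60 = 180)
(2 + 8)*B(3*(1 + 5), -1) = (2 + 8)*180 = 10*180 = 1800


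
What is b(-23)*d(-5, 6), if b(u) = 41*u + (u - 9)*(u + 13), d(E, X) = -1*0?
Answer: 0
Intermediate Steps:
d(E, X) = 0
b(u) = 41*u + (-9 + u)*(13 + u)
b(-23)*d(-5, 6) = (-117 + (-23)**2 + 45*(-23))*0 = (-117 + 529 - 1035)*0 = -623*0 = 0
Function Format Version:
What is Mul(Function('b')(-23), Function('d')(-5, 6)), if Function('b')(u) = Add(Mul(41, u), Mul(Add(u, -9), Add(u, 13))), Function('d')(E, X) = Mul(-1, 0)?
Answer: 0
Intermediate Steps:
Function('d')(E, X) = 0
Function('b')(u) = Add(Mul(41, u), Mul(Add(-9, u), Add(13, u)))
Mul(Function('b')(-23), Function('d')(-5, 6)) = Mul(Add(-117, Pow(-23, 2), Mul(45, -23)), 0) = Mul(Add(-117, 529, -1035), 0) = Mul(-623, 0) = 0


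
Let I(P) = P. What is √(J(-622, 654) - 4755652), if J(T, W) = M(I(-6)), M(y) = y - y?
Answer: 2*I*√1188913 ≈ 2180.7*I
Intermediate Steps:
M(y) = 0
J(T, W) = 0
√(J(-622, 654) - 4755652) = √(0 - 4755652) = √(-4755652) = 2*I*√1188913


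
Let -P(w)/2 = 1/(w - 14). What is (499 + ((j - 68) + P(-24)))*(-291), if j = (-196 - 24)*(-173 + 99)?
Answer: -92395410/19 ≈ -4.8629e+6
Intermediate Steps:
j = 16280 (j = -220*(-74) = 16280)
P(w) = -2/(-14 + w) (P(w) = -2/(w - 14) = -2/(-14 + w))
(499 + ((j - 68) + P(-24)))*(-291) = (499 + ((16280 - 68) - 2/(-14 - 24)))*(-291) = (499 + (16212 - 2/(-38)))*(-291) = (499 + (16212 - 2*(-1/38)))*(-291) = (499 + (16212 + 1/19))*(-291) = (499 + 308029/19)*(-291) = (317510/19)*(-291) = -92395410/19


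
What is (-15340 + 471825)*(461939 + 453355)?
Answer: 417817981590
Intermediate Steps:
(-15340 + 471825)*(461939 + 453355) = 456485*915294 = 417817981590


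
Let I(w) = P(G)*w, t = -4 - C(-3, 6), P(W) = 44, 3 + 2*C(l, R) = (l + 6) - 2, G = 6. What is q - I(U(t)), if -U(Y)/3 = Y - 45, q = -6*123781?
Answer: -749022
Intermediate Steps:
C(l, R) = ½ + l/2 (C(l, R) = -3/2 + ((l + 6) - 2)/2 = -3/2 + ((6 + l) - 2)/2 = -3/2 + (4 + l)/2 = -3/2 + (2 + l/2) = ½ + l/2)
q = -742686
t = -3 (t = -4 - (½ + (½)*(-3)) = -4 - (½ - 3/2) = -4 - 1*(-1) = -4 + 1 = -3)
U(Y) = 135 - 3*Y (U(Y) = -3*(Y - 45) = -3*(-45 + Y) = 135 - 3*Y)
I(w) = 44*w
q - I(U(t)) = -742686 - 44*(135 - 3*(-3)) = -742686 - 44*(135 + 9) = -742686 - 44*144 = -742686 - 1*6336 = -742686 - 6336 = -749022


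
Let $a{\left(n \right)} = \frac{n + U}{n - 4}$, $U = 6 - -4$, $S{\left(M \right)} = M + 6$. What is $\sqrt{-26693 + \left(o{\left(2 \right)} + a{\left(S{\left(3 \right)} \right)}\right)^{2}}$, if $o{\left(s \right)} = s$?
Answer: $\frac{2 i \sqrt{166621}}{5} \approx 163.28 i$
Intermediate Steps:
$S{\left(M \right)} = 6 + M$
$U = 10$ ($U = 6 + 4 = 10$)
$a{\left(n \right)} = \frac{10 + n}{-4 + n}$ ($a{\left(n \right)} = \frac{n + 10}{n - 4} = \frac{10 + n}{-4 + n}$)
$\sqrt{-26693 + \left(o{\left(2 \right)} + a{\left(S{\left(3 \right)} \right)}\right)^{2}} = \sqrt{-26693 + \left(2 + \frac{10 + \left(6 + 3\right)}{-4 + \left(6 + 3\right)}\right)^{2}} = \sqrt{-26693 + \left(2 + \frac{10 + 9}{-4 + 9}\right)^{2}} = \sqrt{-26693 + \left(2 + \frac{1}{5} \cdot 19\right)^{2}} = \sqrt{-26693 + \left(2 + \frac{19}{5}\right)^{2}} = \sqrt{-26693 + \left(\frac{29}{5}\right)^{2}} = \sqrt{-26693 + \frac{841}{25}} = \sqrt{- \frac{666484}{25}} = \frac{2 i \sqrt{166621}}{5}$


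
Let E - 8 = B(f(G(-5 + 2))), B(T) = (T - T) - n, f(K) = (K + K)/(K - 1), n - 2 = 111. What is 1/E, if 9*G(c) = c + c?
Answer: -1/105 ≈ -0.0095238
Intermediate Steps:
n = 113 (n = 2 + 111 = 113)
G(c) = 2*c/9 (G(c) = (c + c)/9 = (2*c)/9 = 2*c/9)
f(K) = 2*K/(-1 + K) (f(K) = (2*K)/(-1 + K) = 2*K/(-1 + K))
B(T) = -113 (B(T) = (T - T) - 1*113 = 0 - 113 = -113)
E = -105 (E = 8 - 113 = -105)
1/E = 1/(-105) = -1/105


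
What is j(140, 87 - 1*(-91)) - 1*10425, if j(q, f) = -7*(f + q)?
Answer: -12651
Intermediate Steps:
j(q, f) = -7*f - 7*q
j(140, 87 - 1*(-91)) - 1*10425 = (-7*(87 - 1*(-91)) - 7*140) - 1*10425 = (-7*(87 + 91) - 980) - 10425 = (-7*178 - 980) - 10425 = (-1246 - 980) - 10425 = -2226 - 10425 = -12651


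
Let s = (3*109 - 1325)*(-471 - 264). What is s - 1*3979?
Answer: 729551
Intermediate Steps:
s = 733530 (s = (327 - 1325)*(-735) = -998*(-735) = 733530)
s - 1*3979 = 733530 - 1*3979 = 733530 - 3979 = 729551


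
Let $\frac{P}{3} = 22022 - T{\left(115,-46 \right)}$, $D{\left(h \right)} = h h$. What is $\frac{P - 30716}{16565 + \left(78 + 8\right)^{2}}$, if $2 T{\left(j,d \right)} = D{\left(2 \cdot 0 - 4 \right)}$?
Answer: $\frac{35326}{23961} \approx 1.4743$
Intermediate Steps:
$D{\left(h \right)} = h^{2}$
$T{\left(j,d \right)} = 8$ ($T{\left(j,d \right)} = \frac{\left(2 \cdot 0 - 4\right)^{2}}{2} = \frac{\left(0 - 4\right)^{2}}{2} = \frac{\left(-4\right)^{2}}{2} = \frac{1}{2} \cdot 16 = 8$)
$P = 66042$ ($P = 3 \left(22022 - 8\right) = 3 \cdot 22014 = 66042$)
$\frac{P - 30716}{16565 + \left(78 + 8\right)^{2}} = \frac{66042 - 30716}{16565 + \left(78 + 8\right)^{2}} = \frac{35326}{16565 + 86^{2}} = \frac{35326}{16565 + 7396} = \frac{35326}{23961}$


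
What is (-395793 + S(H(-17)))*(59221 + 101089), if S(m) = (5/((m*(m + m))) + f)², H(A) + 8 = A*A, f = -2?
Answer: -791187850147314617105/12469679042 ≈ -6.3449e+10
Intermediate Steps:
H(A) = -8 + A² (H(A) = -8 + A*A = -8 + A²)
S(m) = (-2 + 5/(2*m²))² (S(m) = (5/((m*(m + m))) - 2)² = (5/((m*(2*m))) - 2)² = (5/((2*m²)) - 2)² = (5*(1/(2*m²)) - 2)² = (5/(2*m²) - 2)² = (-2 + 5/(2*m²))²)
(-395793 + S(H(-17)))*(59221 + 101089) = (-395793 + (-5 + 4*(-8 + (-17)²)²)²/(4*(-8 + (-17)²)⁴))*(59221 + 101089) = (-395793 + (-5 + 4*(-8 + 289)²)²/(4*(-8 + 289)⁴))*160310 = (-395793 + (¼)*(-5 + 4*281²)²/281⁴)*160310 = (-395793 + (¼)*(1/6234839521)*(-5 + 4*78961)²)*160310 = (-395793 + (¼)*(1/6234839521)*(-5 + 315844)²)*160310 = (-395793 + (¼)*(1/6234839521)*315839²)*160310 = (-395793 + (¼)*(1/6234839521)*99754273921)*160310 = (-395793 + 99754273921/24939358084)*160310 = -9870723599866691/24939358084*160310 = -791187850147314617105/12469679042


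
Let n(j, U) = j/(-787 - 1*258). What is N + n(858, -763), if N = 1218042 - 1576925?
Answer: -34093963/95 ≈ -3.5888e+5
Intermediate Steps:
n(j, U) = -j/1045 (n(j, U) = j/(-787 - 258) = j/(-1045) = j*(-1/1045) = -j/1045)
N = -358883
N + n(858, -763) = -358883 - 1/1045*858 = -358883 - 78/95 = -34093963/95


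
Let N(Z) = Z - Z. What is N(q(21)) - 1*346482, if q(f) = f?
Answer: -346482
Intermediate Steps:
N(Z) = 0
N(q(21)) - 1*346482 = 0 - 1*346482 = 0 - 346482 = -346482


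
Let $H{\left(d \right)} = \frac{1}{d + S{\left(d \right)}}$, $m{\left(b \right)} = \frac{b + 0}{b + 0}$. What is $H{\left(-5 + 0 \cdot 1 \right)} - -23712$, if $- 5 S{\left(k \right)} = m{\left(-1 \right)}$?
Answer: $\frac{616507}{26} \approx 23712.0$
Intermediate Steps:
$m{\left(b \right)} = 1$ ($m{\left(b \right)} = \frac{b}{b} = 1$)
$S{\left(k \right)} = - \frac{1}{5}$ ($S{\left(k \right)} = \left(- \frac{1}{5}\right) 1 = - \frac{1}{5}$)
$H{\left(d \right)} = \frac{1}{- \frac{1}{5} + d}$ ($H{\left(d \right)} = \frac{1}{d - \frac{1}{5}} = \frac{1}{- \frac{1}{5} + d}$)
$H{\left(-5 + 0 \cdot 1 \right)} - -23712 = \frac{5}{-1 + 5 \left(-5 + 0 \cdot 1\right)} - -23712 = \frac{5}{-1 + 5 \left(-5 + 0\right)} + 23712 = \frac{5}{-1 + 5 \left(-5\right)} + 23712 = \frac{5}{-1 - 25} + 23712 = \frac{5}{-26} + 23712 = 5 \left(- \frac{1}{26}\right) + 23712 = - \frac{5}{26} + 23712 = \frac{616507}{26}$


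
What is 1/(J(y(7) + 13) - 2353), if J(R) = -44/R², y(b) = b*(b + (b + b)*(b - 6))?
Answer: -6400/15059211 ≈ -0.00042499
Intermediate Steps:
y(b) = b*(b + 2*b*(-6 + b)) (y(b) = b*(b + (2*b)*(-6 + b)) = b*(b + 2*b*(-6 + b)))
J(R) = -44/R²
1/(J(y(7) + 13) - 2353) = 1/(-44/(7²*(-11 + 2*7) + 13)² - 2353) = 1/(-44/(49*(-11 + 14) + 13)² - 2353) = 1/(-44/(49*3 + 13)² - 2353) = 1/(-44/(147 + 13)² - 2353) = 1/(-44/160² - 2353) = 1/(-44*1/25600 - 2353) = 1/(-11/6400 - 2353) = 1/(-15059211/6400) = -6400/15059211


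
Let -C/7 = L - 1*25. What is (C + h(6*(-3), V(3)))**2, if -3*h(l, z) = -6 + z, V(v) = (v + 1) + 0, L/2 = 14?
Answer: 3721/9 ≈ 413.44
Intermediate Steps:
L = 28 (L = 2*14 = 28)
V(v) = 1 + v (V(v) = (1 + v) + 0 = 1 + v)
h(l, z) = 2 - z/3 (h(l, z) = -(-6 + z)/3 = 2 - z/3)
C = -21 (C = -7*(28 - 1*25) = -7*(28 - 25) = -7*3 = -21)
(C + h(6*(-3), V(3)))**2 = (-21 + (2 - (1 + 3)/3))**2 = (-21 + (2 - 1/3*4))**2 = (-21 + (2 - 4/3))**2 = (-21 + 2/3)**2 = (-61/3)**2 = 3721/9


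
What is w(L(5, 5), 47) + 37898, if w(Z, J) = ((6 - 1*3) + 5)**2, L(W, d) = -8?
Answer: 37962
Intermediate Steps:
w(Z, J) = 64 (w(Z, J) = ((6 - 3) + 5)**2 = (3 + 5)**2 = 8**2 = 64)
w(L(5, 5), 47) + 37898 = 64 + 37898 = 37962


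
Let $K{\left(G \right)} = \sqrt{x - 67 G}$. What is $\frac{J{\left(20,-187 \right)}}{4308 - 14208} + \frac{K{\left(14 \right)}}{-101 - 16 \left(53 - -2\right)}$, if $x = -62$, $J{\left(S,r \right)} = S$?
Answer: $- \frac{1}{495} - \frac{10 i \sqrt{10}}{981} \approx -0.0020202 - 0.032235 i$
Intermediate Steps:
$K{\left(G \right)} = \sqrt{-62 - 67 G}$
$\frac{J{\left(20,-187 \right)}}{4308 - 14208} + \frac{K{\left(14 \right)}}{-101 - 16 \left(53 - -2\right)} = \frac{20}{4308 - 14208} + \frac{\sqrt{-62 - 938}}{-101 - 16 \left(53 - -2\right)} = \frac{20}{-9900} + \frac{\sqrt{-62 - 938}}{-101 - 16 \left(53 + 2\right)} = 20 \left(- \frac{1}{9900}\right) + \frac{\sqrt{-1000}}{-101 - 880} = - \frac{1}{495} + \frac{10 i \sqrt{10}}{-101 - 880} = - \frac{1}{495} + \frac{10 i \sqrt{10}}{-981} = - \frac{1}{495} + 10 i \sqrt{10} \left(- \frac{1}{981}\right) = - \frac{1}{495} - \frac{10 i \sqrt{10}}{981}$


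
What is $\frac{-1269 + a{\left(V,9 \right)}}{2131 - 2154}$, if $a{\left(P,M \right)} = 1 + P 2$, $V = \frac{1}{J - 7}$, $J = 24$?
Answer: $\frac{21554}{391} \approx 55.125$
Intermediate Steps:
$V = \frac{1}{17}$ ($V = \frac{1}{24 - 7} = \frac{1}{17} \approx 0.058824$)
$a{\left(P,M \right)} = 1 + 2 P$
$\frac{-1269 + a{\left(V,9 \right)}}{2131 - 2154} = \frac{-1269 + \left(1 + 2 \cdot \frac{1}{17}\right)}{2131 - 2154} = \frac{-1269 + \left(1 + \frac{2}{17}\right)}{-23} = \left(-1269 + \frac{19}{17}\right) \left(- \frac{1}{23}\right) = \left(- \frac{21554}{17}\right) \left(- \frac{1}{23}\right) = \frac{21554}{391}$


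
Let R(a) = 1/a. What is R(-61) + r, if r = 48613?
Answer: 2965392/61 ≈ 48613.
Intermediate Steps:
R(-61) + r = 1/(-61) + 48613 = -1/61 + 48613 = 2965392/61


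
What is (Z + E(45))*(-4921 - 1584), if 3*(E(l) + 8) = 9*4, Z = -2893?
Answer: 18792945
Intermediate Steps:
E(l) = 4 (E(l) = -8 + (9*4)/3 = -8 + (⅓)*36 = -8 + 12 = 4)
(Z + E(45))*(-4921 - 1584) = (-2893 + 4)*(-4921 - 1584) = -2889*(-6505) = 18792945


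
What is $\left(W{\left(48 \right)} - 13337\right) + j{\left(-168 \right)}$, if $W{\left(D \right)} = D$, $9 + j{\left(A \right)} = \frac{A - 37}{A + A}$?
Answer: $- \frac{4467923}{336} \approx -13297.0$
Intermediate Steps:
$j{\left(A \right)} = -9 + \frac{-37 + A}{2 A}$ ($j{\left(A \right)} = -9 + \frac{A - 37}{A + A} = -9 + \frac{-37 + A}{2 A}$)
$\left(W{\left(48 \right)} - 13337\right) + j{\left(-168 \right)} = \left(48 - 13337\right) + \frac{-37 - -2856}{2 \left(-168\right)} = -13289 + \frac{1}{2} \left(- \frac{1}{168}\right) \left(-37 + 2856\right) = -13289 + \frac{1}{2} \left(- \frac{1}{168}\right) 2819 = -13289 - \frac{2819}{336} = - \frac{4467923}{336}$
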